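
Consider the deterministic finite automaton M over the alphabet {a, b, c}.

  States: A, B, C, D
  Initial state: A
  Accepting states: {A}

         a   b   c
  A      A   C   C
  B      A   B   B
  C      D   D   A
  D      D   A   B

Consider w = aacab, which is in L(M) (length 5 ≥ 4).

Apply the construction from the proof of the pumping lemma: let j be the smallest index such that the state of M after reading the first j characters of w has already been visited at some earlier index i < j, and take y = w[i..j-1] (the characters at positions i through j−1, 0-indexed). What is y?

a

Run of M on w = a a c a b:
  step 0: A  (start)
  step 1: A  (read a: A→A)   ← first repeat (A seen earlier)
  step 2: A  (read a: A→A)
  step 3: C  (read c: A→C)
  step 4: D  (read a: C→D)
  step 5: A  (read b: D→A)

So i = 0, j = 1, giving x = w[0:0] = ε, y = w[0:1] = a, z = w[1:5] = acab.
Check: |xy| = 1 ≤ 4 and |y| = 1 ≥ 1. Reading y takes M from A back to A, so every xyⁱz is accepted.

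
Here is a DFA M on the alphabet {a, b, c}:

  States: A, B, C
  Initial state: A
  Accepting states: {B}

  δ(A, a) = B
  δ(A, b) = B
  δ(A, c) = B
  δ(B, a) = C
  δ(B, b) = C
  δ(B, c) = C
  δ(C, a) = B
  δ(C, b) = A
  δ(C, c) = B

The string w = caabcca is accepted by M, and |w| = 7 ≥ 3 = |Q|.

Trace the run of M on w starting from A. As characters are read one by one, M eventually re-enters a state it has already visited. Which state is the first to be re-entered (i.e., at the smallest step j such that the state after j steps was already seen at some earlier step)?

B

State sequence: A -c-> B -a-> C -a-> B -b-> C -c-> B -c-> C -a-> B
First repeat at step 3: B was already visited.

The earliest repeat is at step j = 3: M is in B, which it already visited at step i = 1.
The DFA has 3 states, so the proof of the pumping lemma guarantees a repeated state among the first 3+1 visited; the segment between the two visits is the pumpable y.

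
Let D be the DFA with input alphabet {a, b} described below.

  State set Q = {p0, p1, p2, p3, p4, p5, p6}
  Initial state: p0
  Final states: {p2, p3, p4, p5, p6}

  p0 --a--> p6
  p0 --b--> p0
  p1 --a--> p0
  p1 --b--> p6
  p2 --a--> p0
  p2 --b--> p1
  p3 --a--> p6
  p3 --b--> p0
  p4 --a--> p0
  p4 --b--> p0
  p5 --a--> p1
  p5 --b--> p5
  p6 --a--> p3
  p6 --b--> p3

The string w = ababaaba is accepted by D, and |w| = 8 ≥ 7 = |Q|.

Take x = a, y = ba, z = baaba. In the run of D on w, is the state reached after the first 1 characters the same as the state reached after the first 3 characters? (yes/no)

State sequence: p0 -a-> p6 -b-> p3 -a-> p6

After x (step 1): p6. After xy (step 3): p6.
They match, so y = ba drives D around a cycle from p6 back to itself; pumping y any number of times keeps D in p6 before reading z, and xyⁱz ∈ L(D) for every i ≥ 0.

yes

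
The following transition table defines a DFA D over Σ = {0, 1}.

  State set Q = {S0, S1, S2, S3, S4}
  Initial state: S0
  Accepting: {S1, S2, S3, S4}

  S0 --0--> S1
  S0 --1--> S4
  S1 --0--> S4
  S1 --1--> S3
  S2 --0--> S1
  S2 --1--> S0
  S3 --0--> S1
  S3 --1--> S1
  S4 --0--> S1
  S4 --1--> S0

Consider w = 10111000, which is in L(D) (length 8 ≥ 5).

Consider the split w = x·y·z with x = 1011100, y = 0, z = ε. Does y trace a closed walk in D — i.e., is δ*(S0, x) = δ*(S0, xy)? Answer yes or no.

State sequence: S0 -1-> S4 -0-> S1 -1-> S3 -1-> S1 -1-> S3 -0-> S1 -0-> S4 -0-> S1

After x (step 7): S4. After xy (step 8): S1.
They differ (S4 ≠ S1), so y is not a cycle from the state after x; this split is not the one the pumping-lemma construction produces, and pumping y need not keep the string in L(D).

no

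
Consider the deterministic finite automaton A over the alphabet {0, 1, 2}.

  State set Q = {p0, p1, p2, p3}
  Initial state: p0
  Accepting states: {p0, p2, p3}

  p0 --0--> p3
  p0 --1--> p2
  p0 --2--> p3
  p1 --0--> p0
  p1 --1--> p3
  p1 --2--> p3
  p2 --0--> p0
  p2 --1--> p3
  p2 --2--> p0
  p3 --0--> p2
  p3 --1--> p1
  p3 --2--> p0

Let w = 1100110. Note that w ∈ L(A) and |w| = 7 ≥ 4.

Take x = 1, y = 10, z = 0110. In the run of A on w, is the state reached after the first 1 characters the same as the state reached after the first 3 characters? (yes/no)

yes

Run of A on the first 3 characters of w = 1 1 0:
  step 0: p0  (start)
  step 1: p2  (read 1: p0→p2)
  step 2: p3  (read 1: p2→p3)
  step 3: p2  (read 0: p3→p2)

After x (step 1): p2. After xy (step 3): p2.
They match, so y = 10 drives A around a cycle from p2 back to itself; pumping y any number of times keeps A in p2 before reading z, and xyⁱz ∈ L(A) for every i ≥ 0.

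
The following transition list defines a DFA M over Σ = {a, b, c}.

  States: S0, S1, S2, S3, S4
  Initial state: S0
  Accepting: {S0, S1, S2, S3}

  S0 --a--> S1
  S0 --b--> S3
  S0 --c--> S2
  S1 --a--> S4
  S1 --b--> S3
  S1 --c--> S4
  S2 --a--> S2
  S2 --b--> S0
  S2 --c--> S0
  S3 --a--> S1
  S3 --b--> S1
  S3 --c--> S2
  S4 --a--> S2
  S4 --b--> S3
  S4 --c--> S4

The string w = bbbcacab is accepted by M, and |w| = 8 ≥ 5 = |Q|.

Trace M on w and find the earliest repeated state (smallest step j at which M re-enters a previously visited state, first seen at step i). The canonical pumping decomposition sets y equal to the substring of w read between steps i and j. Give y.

Run of M on w = b b b c a c a b:
  step 0: S0  (start)
  step 1: S3  (read b: S0→S3)
  step 2: S1  (read b: S3→S1)
  step 3: S3  (read b: S1→S3)   ← first repeat (S3 seen earlier)
  step 4: S2  (read c: S3→S2)
  step 5: S2  (read a: S2→S2)
  step 6: S0  (read c: S2→S0)
  step 7: S1  (read a: S0→S1)
  step 8: S3  (read b: S1→S3)

So i = 1, j = 3, giving x = w[0:1] = b, y = w[1:3] = bb, z = w[3:8] = cacab.
Check: |xy| = 3 ≤ 5 and |y| = 2 ≥ 1. Reading y takes M from S3 back to S3, so every xyⁱz is accepted.
Pumping length from the standard proof: p = 5 (the number of states). The repeated state found above gives |xy| = j ≤ 5 and |y| = j − i ≥ 1.

bb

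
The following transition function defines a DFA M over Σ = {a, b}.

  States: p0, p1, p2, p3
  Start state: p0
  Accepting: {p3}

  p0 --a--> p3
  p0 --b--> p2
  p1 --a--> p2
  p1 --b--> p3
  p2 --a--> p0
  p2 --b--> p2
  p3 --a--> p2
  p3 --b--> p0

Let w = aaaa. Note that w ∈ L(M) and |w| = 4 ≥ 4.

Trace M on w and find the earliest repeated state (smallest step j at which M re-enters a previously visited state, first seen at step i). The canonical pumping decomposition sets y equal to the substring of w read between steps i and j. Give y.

aaa

State sequence: p0 -a-> p3 -a-> p2 -a-> p0 -a-> p3
First repeat at step 3: p0 was already visited.

So i = 0, j = 3, giving x = w[0:0] = ε, y = w[0:3] = aaa, z = w[3:4] = a.
Check: |xy| = 3 ≤ 4 and |y| = 3 ≥ 1. Reading y takes M from p0 back to p0, so every xyⁱz is accepted.
The DFA has 4 states, so the proof of the pumping lemma guarantees a repeated state among the first 4+1 visited; the segment between the two visits is the pumpable y.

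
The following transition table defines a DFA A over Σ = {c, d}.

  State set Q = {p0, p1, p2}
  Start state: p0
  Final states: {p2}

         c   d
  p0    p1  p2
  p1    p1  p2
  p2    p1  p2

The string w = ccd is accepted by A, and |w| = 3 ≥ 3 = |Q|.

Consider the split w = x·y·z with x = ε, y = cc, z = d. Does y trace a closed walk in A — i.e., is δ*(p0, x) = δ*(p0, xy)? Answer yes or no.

no

State sequence: p0 -c-> p1 -c-> p1

After x (step 0): p0. After xy (step 2): p1.
They differ (p0 ≠ p1), so y is not a cycle from the state after x; this split is not the one the pumping-lemma construction produces, and pumping y need not keep the string in L(A).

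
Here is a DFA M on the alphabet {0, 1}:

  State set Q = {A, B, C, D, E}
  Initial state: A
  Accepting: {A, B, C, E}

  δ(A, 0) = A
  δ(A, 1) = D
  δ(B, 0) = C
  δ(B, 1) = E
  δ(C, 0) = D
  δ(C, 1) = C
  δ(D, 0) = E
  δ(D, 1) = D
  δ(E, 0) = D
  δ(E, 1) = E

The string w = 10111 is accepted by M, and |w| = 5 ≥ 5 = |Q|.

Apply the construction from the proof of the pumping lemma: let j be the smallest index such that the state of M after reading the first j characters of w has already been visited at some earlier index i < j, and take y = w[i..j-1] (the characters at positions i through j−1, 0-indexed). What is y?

State sequence: A -1-> D -0-> E -1-> E -1-> E -1-> E
First repeat at step 3: E was already visited.

So i = 2, j = 3, giving x = w[0:2] = 10, y = w[2:3] = 1, z = w[3:5] = 11.
Check: |xy| = 3 ≤ 5 and |y| = 1 ≥ 1. Reading y takes M from E back to E, so every xyⁱz is accepted.

1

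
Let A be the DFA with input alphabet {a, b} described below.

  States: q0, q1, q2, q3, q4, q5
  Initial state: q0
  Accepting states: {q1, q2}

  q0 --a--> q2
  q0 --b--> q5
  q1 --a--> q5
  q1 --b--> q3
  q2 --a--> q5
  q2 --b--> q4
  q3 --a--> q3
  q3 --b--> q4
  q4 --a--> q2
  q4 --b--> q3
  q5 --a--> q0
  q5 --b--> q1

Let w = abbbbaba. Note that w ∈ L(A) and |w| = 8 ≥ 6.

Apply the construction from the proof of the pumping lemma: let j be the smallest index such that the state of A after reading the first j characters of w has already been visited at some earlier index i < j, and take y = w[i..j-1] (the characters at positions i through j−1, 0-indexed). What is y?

Run of A on w = a b b b b a b a:
  step 0: q0  (start)
  step 1: q2  (read a: q0→q2)
  step 2: q4  (read b: q2→q4)
  step 3: q3  (read b: q4→q3)
  step 4: q4  (read b: q3→q4)   ← first repeat (q4 seen earlier)
  step 5: q3  (read b: q4→q3)
  step 6: q3  (read a: q3→q3)
  step 7: q4  (read b: q3→q4)
  step 8: q2  (read a: q4→q2)

So i = 2, j = 4, giving x = w[0:2] = ab, y = w[2:4] = bb, z = w[4:8] = baba.
Check: |xy| = 4 ≤ 6 and |y| = 2 ≥ 1. Reading y takes A from q4 back to q4, so every xyⁱz is accepted.
With |Q| = 6, pigeonhole forces a state repeat no later than step 6; the substring read between the first and second visits to that state can be pumped.

bb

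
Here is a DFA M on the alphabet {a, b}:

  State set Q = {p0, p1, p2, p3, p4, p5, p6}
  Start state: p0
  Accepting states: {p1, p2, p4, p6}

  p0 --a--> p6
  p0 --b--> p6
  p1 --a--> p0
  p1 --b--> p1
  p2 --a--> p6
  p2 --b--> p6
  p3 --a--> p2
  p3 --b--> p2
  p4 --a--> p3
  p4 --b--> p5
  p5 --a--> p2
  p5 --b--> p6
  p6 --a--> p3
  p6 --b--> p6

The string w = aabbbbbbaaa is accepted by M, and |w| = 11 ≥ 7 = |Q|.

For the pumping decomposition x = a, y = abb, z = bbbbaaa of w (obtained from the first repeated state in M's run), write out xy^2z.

xy^2z = a·abb·abb·bbbbaaa = aabbabbbbbbaaa.
Reading y = abb takes M from p6 back to p6, so after x·y·y the machine is still in p6, and z then leads to the accepting state p6. Hence aabbabbbbbbaaa ∈ L(M).

aabbabbbbbbaaa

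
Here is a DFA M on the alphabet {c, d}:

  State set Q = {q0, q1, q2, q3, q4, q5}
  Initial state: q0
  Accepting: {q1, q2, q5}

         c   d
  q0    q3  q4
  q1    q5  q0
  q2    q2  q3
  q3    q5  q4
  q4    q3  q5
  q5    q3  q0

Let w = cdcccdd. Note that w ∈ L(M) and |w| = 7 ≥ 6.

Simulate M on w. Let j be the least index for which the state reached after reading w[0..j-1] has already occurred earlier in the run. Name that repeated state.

q3

State sequence: q0 -c-> q3 -d-> q4 -c-> q3 -c-> q5 -c-> q3 -d-> q4 -d-> q5
First repeat at step 3: q3 was already visited.

The earliest repeat is at step j = 3: M is in q3, which it already visited at step i = 1.
The DFA has 6 states, so the proof of the pumping lemma guarantees a repeated state among the first 6+1 visited; the segment between the two visits is the pumpable y.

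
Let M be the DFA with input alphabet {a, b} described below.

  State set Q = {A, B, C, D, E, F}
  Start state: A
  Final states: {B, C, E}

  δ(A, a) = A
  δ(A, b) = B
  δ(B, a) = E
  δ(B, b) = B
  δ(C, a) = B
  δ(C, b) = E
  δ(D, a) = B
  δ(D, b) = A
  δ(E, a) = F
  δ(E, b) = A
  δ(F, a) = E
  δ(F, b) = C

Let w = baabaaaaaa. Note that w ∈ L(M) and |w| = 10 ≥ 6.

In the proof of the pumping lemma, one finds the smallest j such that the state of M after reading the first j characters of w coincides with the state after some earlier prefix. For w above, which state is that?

B

Run of M on w = b a a b a a a a a a:
  step 0: A  (start)
  step 1: B  (read b: A→B)
  step 2: E  (read a: B→E)
  step 3: F  (read a: E→F)
  step 4: C  (read b: F→C)
  step 5: B  (read a: C→B)   ← first repeat (B seen earlier)
  step 6: E  (read a: B→E)
  step 7: F  (read a: E→F)
  step 8: E  (read a: F→E)
  step 9: F  (read a: E→F)
  step 10: E  (read a: F→E)

The earliest repeat is at step j = 5: M is in B, which it already visited at step i = 1.
With |Q| = 6, pigeonhole forces a state repeat no later than step 6; the substring read between the first and second visits to that state can be pumped.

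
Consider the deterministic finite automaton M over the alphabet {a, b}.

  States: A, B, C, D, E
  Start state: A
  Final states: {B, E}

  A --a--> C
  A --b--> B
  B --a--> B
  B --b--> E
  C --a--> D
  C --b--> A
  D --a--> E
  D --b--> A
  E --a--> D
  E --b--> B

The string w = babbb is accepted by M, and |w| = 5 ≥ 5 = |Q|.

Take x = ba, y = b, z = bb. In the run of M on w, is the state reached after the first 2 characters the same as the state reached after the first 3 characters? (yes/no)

Run of M on the first 3 characters of w = b a b:
  step 0: A  (start)
  step 1: B  (read b: A→B)
  step 2: B  (read a: B→B)
  step 3: E  (read b: B→E)

After x (step 2): B. After xy (step 3): E.
They differ (B ≠ E), so y is not a cycle from the state after x; this split is not the one the pumping-lemma construction produces, and pumping y need not keep the string in L(M).

no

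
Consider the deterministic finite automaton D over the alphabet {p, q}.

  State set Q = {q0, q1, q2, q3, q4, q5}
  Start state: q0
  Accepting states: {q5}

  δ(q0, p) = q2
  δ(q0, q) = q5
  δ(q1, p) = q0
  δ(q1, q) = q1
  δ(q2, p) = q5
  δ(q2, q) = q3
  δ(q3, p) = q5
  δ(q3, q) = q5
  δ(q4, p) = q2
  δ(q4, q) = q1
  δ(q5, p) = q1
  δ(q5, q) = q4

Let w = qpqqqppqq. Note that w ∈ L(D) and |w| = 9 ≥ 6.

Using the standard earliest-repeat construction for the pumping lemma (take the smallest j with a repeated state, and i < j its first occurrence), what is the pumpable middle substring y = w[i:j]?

State sequence: q0 -q-> q5 -p-> q1 -q-> q1 -q-> q1 -q-> q1 -p-> q0 -p-> q2 -q-> q3 -q-> q5
First repeat at step 3: q1 was already visited.

So i = 2, j = 3, giving x = w[0:2] = qp, y = w[2:3] = q, z = w[3:9] = qqppqq.
Check: |xy| = 3 ≤ 6 and |y| = 1 ≥ 1. Reading y takes D from q1 back to q1, so every xyⁱz is accepted.

q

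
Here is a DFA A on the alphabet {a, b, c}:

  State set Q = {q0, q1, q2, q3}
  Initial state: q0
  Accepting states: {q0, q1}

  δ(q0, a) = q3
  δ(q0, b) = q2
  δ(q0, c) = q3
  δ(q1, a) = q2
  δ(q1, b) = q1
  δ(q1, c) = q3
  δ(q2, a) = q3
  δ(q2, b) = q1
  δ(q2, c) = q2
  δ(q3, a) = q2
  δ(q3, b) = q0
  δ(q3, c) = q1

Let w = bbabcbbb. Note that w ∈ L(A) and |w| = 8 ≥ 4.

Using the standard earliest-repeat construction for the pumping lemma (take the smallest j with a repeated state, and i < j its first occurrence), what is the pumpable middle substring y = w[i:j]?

ba

State sequence: q0 -b-> q2 -b-> q1 -a-> q2 -b-> q1 -c-> q3 -b-> q0 -b-> q2 -b-> q1
First repeat at step 3: q2 was already visited.

So i = 1, j = 3, giving x = w[0:1] = b, y = w[1:3] = ba, z = w[3:8] = bcbbb.
Check: |xy| = 3 ≤ 4 and |y| = 2 ≥ 1. Reading y takes A from q2 back to q2, so every xyⁱz is accepted.
Pumping length from the standard proof: p = 4 (the number of states). The repeated state found above gives |xy| = j ≤ 4 and |y| = j − i ≥ 1.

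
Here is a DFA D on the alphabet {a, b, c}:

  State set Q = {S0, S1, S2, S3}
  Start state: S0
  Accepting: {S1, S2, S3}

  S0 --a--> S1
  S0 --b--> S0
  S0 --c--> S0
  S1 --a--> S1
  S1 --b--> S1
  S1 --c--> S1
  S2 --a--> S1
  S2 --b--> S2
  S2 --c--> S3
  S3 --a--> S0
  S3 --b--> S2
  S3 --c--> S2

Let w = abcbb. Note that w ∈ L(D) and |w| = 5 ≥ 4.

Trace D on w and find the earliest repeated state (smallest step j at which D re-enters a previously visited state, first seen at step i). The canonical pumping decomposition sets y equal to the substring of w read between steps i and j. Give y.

b

State sequence: S0 -a-> S1 -b-> S1 -c-> S1 -b-> S1 -b-> S1
First repeat at step 2: S1 was already visited.

So i = 1, j = 2, giving x = w[0:1] = a, y = w[1:2] = b, z = w[2:5] = cbb.
Check: |xy| = 2 ≤ 4 and |y| = 1 ≥ 1. Reading y takes D from S1 back to S1, so every xyⁱz is accepted.
The DFA has 4 states, so the proof of the pumping lemma guarantees a repeated state among the first 4+1 visited; the segment between the two visits is the pumpable y.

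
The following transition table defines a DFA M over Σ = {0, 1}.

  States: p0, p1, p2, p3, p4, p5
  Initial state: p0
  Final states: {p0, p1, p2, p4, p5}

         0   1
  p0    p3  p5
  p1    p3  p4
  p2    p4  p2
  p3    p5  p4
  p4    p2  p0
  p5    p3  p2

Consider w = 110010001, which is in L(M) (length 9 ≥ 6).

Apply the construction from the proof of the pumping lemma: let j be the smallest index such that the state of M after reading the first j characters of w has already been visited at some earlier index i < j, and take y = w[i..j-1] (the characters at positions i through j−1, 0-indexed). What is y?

Run of M on w = 1 1 0 0 1 0 0 0 1:
  step 0: p0  (start)
  step 1: p5  (read 1: p0→p5)
  step 2: p2  (read 1: p5→p2)
  step 3: p4  (read 0: p2→p4)
  step 4: p2  (read 0: p4→p2)   ← first repeat (p2 seen earlier)
  step 5: p2  (read 1: p2→p2)
  step 6: p4  (read 0: p2→p4)
  step 7: p2  (read 0: p4→p2)
  step 8: p4  (read 0: p2→p4)
  step 9: p0  (read 1: p4→p0)

So i = 2, j = 4, giving x = w[0:2] = 11, y = w[2:4] = 00, z = w[4:9] = 10001.
Check: |xy| = 4 ≤ 6 and |y| = 2 ≥ 1. Reading y takes M from p2 back to p2, so every xyⁱz is accepted.

00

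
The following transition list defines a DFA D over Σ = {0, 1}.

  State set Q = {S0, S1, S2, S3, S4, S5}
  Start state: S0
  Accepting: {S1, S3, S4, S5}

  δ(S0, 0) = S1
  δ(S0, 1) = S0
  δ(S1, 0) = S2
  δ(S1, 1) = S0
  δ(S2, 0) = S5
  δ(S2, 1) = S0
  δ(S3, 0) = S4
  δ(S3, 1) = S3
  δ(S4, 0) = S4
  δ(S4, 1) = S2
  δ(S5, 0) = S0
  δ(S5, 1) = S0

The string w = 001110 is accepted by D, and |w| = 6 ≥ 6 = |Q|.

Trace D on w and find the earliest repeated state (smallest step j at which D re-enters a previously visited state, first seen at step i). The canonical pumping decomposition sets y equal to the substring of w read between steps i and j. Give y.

State sequence: S0 -0-> S1 -0-> S2 -1-> S0 -1-> S0 -1-> S0 -0-> S1
First repeat at step 3: S0 was already visited.

So i = 0, j = 3, giving x = w[0:0] = ε, y = w[0:3] = 001, z = w[3:6] = 110.
Check: |xy| = 3 ≤ 6 and |y| = 3 ≥ 1. Reading y takes D from S0 back to S0, so every xyⁱz is accepted.
With |Q| = 6, pigeonhole forces a state repeat no later than step 6; the substring read between the first and second visits to that state can be pumped.

001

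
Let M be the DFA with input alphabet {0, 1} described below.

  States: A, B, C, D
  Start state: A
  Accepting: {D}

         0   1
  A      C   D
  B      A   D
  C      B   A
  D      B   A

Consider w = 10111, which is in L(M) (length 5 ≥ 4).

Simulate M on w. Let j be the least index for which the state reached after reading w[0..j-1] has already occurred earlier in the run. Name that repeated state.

State sequence: A -1-> D -0-> B -1-> D -1-> A -1-> D
First repeat at step 3: D was already visited.

The earliest repeat is at step j = 3: M is in D, which it already visited at step i = 1.
Since M has 4 states, any run of length ≥ 4 visits 4+1 states, so by pigeonhole some state repeats within the first 4 steps — that repeat gives the pumpable loop.

D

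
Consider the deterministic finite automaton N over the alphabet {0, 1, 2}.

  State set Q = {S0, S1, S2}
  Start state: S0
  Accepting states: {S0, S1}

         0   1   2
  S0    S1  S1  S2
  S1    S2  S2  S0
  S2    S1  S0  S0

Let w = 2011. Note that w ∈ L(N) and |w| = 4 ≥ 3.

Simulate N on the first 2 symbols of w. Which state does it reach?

Run of N on the first 2 characters of w = 2 0:
  step 0: S0  (start)
  step 1: S2  (read 2: S0→S2)
  step 2: S1  (read 0: S2→S1)

After reading 2 characters, N is in state S1.

S1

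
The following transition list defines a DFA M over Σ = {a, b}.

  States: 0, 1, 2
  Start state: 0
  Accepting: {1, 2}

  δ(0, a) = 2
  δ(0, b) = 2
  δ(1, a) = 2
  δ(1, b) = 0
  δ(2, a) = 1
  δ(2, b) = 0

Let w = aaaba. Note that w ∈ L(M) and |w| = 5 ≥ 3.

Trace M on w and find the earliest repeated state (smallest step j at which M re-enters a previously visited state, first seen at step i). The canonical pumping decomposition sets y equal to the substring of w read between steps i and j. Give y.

Run of M on w = a a a b a:
  step 0: 0  (start)
  step 1: 2  (read a: 0→2)
  step 2: 1  (read a: 2→1)
  step 3: 2  (read a: 1→2)   ← first repeat (2 seen earlier)
  step 4: 0  (read b: 2→0)
  step 5: 2  (read a: 0→2)

So i = 1, j = 3, giving x = w[0:1] = a, y = w[1:3] = aa, z = w[3:5] = ba.
Check: |xy| = 3 ≤ 3 and |y| = 2 ≥ 1. Reading y takes M from 2 back to 2, so every xyⁱz is accepted.

aa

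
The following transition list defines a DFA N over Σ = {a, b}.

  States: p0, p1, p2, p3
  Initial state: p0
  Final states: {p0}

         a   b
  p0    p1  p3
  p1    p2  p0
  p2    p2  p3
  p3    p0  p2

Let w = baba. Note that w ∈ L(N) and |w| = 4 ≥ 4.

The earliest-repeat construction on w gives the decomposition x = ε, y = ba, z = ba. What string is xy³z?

xy^3z = ε·ba·ba·ba·ba = babababa.
Reading y = ba takes N from p0 back to p0, so after x·y·y·y the machine is still in p0, and z then leads to the accepting state p0. Hence babababa ∈ L(N).

babababa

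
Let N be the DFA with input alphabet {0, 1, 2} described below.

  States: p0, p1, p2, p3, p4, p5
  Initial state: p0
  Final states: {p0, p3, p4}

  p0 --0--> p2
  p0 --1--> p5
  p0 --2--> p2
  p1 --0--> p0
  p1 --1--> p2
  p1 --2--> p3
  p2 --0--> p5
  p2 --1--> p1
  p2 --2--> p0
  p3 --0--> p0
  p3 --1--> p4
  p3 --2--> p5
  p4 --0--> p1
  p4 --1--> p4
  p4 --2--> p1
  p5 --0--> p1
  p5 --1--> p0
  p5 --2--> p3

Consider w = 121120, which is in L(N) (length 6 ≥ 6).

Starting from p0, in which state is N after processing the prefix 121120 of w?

Run of N on the first 6 characters of w = 1 2 1 1 2 0:
  step 0: p0  (start)
  step 1: p5  (read 1: p0→p5)
  step 2: p3  (read 2: p5→p3)
  step 3: p4  (read 1: p3→p4)
  step 4: p4  (read 1: p4→p4)
  step 5: p1  (read 2: p4→p1)
  step 6: p0  (read 0: p1→p0)

After reading 6 characters, N is in state p0.

p0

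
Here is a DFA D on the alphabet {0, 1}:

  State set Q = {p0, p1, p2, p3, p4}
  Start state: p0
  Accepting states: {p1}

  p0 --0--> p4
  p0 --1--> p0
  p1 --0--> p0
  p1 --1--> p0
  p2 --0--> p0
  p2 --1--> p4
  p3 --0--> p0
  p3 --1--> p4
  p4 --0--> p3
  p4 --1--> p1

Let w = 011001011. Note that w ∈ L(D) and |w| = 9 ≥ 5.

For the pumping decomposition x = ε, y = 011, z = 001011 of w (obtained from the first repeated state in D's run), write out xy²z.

011011001011

xy^2z = ε·011·011·001011 = 011011001011.
Reading y = 011 takes D from p0 back to p0, so after x·y·y the machine is still in p0, and z then leads to the accepting state p1. Hence 011011001011 ∈ L(D).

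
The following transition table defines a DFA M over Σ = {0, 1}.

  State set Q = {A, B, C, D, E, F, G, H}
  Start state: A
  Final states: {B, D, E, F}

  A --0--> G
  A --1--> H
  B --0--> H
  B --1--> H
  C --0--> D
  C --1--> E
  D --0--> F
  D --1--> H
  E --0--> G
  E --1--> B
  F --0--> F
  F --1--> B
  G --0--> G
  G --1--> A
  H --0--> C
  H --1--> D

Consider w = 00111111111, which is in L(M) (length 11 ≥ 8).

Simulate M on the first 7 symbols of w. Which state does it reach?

State sequence: A -0-> G -0-> G -1-> A -1-> H -1-> D -1-> H -1-> D

After reading 7 characters, M is in state D.
(This kind of state-tracing is the core of the pumping-lemma construction: with 8 states, pigeonhole forces a repeat within the first 8 steps.)

D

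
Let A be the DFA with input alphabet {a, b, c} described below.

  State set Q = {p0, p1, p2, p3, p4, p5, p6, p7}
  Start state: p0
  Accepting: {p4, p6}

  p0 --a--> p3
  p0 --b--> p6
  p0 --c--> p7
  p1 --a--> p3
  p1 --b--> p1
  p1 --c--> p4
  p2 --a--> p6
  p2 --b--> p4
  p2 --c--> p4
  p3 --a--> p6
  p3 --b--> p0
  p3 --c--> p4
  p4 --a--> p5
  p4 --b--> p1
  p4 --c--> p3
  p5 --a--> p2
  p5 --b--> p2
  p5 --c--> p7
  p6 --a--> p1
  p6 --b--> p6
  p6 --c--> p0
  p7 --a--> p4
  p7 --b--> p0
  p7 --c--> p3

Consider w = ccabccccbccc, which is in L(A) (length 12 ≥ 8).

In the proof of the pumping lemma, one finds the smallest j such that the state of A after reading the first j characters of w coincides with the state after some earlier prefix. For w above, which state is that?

State sequence: p0 -c-> p7 -c-> p3 -a-> p6 -b-> p6 -c-> p0 -c-> p7 -c-> p3 -c-> p4 -b-> p1 -c-> p4 -c-> p3 -c-> p4
First repeat at step 4: p6 was already visited.

The earliest repeat is at step j = 4: A is in p6, which it already visited at step i = 3.

p6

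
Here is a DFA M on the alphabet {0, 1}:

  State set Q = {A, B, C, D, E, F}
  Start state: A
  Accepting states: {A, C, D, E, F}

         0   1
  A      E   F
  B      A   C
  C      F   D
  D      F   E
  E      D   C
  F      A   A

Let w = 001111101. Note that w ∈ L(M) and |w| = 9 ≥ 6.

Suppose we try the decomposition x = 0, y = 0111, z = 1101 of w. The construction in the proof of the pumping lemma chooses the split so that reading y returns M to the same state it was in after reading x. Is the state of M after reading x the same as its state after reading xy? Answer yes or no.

no

State sequence: A -0-> E -0-> D -1-> E -1-> C -1-> D

After x (step 1): E. After xy (step 5): D.
They differ (E ≠ D), so y is not a cycle from the state after x; this split is not the one the pumping-lemma construction produces, and pumping y need not keep the string in L(M).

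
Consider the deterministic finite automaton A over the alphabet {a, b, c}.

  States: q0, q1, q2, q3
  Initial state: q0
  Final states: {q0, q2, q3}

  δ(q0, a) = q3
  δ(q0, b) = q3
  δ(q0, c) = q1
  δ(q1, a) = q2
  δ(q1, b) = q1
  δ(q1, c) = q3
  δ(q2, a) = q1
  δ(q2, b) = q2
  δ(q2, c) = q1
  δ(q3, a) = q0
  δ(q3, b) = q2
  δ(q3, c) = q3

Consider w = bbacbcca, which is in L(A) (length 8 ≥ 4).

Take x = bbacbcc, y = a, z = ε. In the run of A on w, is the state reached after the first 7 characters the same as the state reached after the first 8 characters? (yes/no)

no

State sequence: q0 -b-> q3 -b-> q2 -a-> q1 -c-> q3 -b-> q2 -c-> q1 -c-> q3 -a-> q0

After x (step 7): q3. After xy (step 8): q0.
They differ (q3 ≠ q0), so y is not a cycle from the state after x; this split is not the one the pumping-lemma construction produces, and pumping y need not keep the string in L(A).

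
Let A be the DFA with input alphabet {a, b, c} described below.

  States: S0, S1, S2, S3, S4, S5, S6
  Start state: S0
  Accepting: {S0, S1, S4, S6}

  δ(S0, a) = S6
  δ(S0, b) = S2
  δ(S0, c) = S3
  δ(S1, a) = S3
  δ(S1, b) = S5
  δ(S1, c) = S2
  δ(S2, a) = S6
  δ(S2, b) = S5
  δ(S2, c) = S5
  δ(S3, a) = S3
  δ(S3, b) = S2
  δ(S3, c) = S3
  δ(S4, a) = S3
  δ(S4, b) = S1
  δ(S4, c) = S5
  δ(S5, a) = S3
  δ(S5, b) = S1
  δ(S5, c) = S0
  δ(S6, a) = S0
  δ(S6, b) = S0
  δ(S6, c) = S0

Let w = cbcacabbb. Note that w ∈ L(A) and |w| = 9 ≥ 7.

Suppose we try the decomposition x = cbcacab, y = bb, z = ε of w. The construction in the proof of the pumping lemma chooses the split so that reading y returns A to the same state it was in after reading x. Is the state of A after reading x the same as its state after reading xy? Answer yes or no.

no

State sequence: S0 -c-> S3 -b-> S2 -c-> S5 -a-> S3 -c-> S3 -a-> S3 -b-> S2 -b-> S5 -b-> S1

After x (step 7): S2. After xy (step 9): S1.
They differ (S2 ≠ S1), so y is not a cycle from the state after x; this split is not the one the pumping-lemma construction produces, and pumping y need not keep the string in L(A).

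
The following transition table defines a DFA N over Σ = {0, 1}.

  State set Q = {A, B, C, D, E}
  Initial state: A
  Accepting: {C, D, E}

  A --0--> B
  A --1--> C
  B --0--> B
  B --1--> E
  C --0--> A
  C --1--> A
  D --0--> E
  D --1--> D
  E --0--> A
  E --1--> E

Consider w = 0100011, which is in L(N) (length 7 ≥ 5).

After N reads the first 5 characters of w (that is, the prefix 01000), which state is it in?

State sequence: A -0-> B -1-> E -0-> A -0-> B -0-> B

After reading 5 characters, N is in state B.
(This kind of state-tracing is the core of the pumping-lemma construction: with 5 states, pigeonhole forces a repeat within the first 5 steps.)

B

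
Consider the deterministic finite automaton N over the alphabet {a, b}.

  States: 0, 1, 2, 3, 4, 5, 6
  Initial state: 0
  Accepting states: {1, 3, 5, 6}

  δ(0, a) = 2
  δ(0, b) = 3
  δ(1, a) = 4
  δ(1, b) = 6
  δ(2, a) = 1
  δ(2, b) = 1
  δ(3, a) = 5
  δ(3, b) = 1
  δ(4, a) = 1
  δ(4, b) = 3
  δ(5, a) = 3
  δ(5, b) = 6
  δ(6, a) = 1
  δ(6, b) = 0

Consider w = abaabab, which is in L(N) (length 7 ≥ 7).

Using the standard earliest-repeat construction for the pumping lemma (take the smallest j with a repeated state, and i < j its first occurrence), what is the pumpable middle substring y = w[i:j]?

aa

Run of N on w = a b a a b a b:
  step 0: 0  (start)
  step 1: 2  (read a: 0→2)
  step 2: 1  (read b: 2→1)
  step 3: 4  (read a: 1→4)
  step 4: 1  (read a: 4→1)   ← first repeat (1 seen earlier)
  step 5: 6  (read b: 1→6)
  step 6: 1  (read a: 6→1)
  step 7: 6  (read b: 1→6)

So i = 2, j = 4, giving x = w[0:2] = ab, y = w[2:4] = aa, z = w[4:7] = bab.
Check: |xy| = 4 ≤ 7 and |y| = 2 ≥ 1. Reading y takes N from 1 back to 1, so every xyⁱz is accepted.
Pumping length from the standard proof: p = 7 (the number of states). The repeated state found above gives |xy| = j ≤ 7 and |y| = j − i ≥ 1.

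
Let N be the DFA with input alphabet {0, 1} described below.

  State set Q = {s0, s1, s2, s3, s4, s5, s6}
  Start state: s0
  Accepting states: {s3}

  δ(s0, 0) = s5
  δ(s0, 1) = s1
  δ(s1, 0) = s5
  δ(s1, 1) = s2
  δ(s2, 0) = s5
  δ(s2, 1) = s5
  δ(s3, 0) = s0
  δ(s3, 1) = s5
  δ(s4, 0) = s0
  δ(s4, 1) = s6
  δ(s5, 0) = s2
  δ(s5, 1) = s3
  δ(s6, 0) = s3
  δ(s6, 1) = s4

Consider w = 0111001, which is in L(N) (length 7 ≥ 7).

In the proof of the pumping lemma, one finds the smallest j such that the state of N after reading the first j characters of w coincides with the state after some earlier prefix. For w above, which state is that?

State sequence: s0 -0-> s5 -1-> s3 -1-> s5 -1-> s3 -0-> s0 -0-> s5 -1-> s3
First repeat at step 3: s5 was already visited.

The earliest repeat is at step j = 3: N is in s5, which it already visited at step i = 1.

s5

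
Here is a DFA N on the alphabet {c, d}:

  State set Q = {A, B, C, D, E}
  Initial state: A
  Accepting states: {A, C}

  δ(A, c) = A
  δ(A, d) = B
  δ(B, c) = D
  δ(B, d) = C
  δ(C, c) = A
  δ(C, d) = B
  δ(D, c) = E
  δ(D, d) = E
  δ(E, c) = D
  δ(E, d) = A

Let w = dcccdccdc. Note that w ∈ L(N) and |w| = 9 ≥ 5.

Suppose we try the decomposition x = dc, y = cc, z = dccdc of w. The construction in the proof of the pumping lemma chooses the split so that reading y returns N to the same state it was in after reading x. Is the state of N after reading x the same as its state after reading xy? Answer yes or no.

yes

State sequence: A -d-> B -c-> D -c-> E -c-> D

After x (step 2): D. After xy (step 4): D.
They match, so y = cc drives N around a cycle from D back to itself; pumping y any number of times keeps N in D before reading z, and xyⁱz ∈ L(N) for every i ≥ 0.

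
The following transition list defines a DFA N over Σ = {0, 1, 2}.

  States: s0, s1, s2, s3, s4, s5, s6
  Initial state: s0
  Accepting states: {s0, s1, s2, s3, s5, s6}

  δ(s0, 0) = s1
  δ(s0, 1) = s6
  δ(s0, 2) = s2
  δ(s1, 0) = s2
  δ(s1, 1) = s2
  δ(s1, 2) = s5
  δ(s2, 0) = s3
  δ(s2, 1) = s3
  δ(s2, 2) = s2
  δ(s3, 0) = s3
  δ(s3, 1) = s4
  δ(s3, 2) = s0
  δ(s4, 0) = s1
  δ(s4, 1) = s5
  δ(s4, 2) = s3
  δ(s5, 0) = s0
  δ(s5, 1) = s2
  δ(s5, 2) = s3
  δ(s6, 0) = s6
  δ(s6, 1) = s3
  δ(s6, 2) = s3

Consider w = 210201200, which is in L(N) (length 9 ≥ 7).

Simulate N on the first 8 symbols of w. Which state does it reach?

Run of N on the first 8 characters of w = 2 1 0 2 0 1 2 0:
  step 0: s0  (start)
  step 1: s2  (read 2: s0→s2)
  step 2: s3  (read 1: s2→s3)
  step 3: s3  (read 0: s3→s3)
  step 4: s0  (read 2: s3→s0)
  step 5: s1  (read 0: s0→s1)
  step 6: s2  (read 1: s1→s2)
  step 7: s2  (read 2: s2→s2)
  step 8: s3  (read 0: s2→s3)

After reading 8 characters, N is in state s3.

s3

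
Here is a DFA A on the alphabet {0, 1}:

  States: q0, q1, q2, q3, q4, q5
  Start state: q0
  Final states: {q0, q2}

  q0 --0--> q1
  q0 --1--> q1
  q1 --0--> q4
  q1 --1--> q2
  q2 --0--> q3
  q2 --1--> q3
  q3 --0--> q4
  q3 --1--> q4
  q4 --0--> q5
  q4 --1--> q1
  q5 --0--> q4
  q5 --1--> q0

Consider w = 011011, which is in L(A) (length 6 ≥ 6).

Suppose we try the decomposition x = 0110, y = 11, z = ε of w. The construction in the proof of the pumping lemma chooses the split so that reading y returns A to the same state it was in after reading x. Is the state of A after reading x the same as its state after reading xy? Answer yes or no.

State sequence: q0 -0-> q1 -1-> q2 -1-> q3 -0-> q4 -1-> q1 -1-> q2

After x (step 4): q4. After xy (step 6): q2.
They differ (q4 ≠ q2), so y is not a cycle from the state after x; this split is not the one the pumping-lemma construction produces, and pumping y need not keep the string in L(A).

no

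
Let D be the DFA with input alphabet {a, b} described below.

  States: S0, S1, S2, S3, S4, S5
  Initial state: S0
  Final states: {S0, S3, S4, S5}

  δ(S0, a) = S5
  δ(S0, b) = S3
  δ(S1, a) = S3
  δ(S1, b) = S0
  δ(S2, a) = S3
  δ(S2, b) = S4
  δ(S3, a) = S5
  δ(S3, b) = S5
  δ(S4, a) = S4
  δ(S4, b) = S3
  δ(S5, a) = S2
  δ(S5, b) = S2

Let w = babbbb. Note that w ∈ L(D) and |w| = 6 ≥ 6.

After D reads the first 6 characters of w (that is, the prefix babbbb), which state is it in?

State sequence: S0 -b-> S3 -a-> S5 -b-> S2 -b-> S4 -b-> S3 -b-> S5

After reading 6 characters, D is in state S5.
(This kind of state-tracing is the core of the pumping-lemma construction: with 6 states, pigeonhole forces a repeat within the first 6 steps.)

S5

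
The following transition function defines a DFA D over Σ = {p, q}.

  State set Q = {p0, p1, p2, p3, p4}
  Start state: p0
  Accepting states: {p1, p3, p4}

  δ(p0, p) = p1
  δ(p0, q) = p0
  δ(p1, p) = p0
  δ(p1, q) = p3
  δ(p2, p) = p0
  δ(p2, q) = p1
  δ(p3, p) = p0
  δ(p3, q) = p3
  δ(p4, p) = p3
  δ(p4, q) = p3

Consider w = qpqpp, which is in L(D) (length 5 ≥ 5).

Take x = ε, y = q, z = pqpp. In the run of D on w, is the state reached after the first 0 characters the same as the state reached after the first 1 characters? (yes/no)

yes

Run of D on the first 1 characters of w = q:
  step 0: p0  (start)
  step 1: p0  (read q: p0→p0)

After x (step 0): p0. After xy (step 1): p0.
They match, so y = q drives D around a cycle from p0 back to itself; pumping y any number of times keeps D in p0 before reading z, and xyⁱz ∈ L(D) for every i ≥ 0.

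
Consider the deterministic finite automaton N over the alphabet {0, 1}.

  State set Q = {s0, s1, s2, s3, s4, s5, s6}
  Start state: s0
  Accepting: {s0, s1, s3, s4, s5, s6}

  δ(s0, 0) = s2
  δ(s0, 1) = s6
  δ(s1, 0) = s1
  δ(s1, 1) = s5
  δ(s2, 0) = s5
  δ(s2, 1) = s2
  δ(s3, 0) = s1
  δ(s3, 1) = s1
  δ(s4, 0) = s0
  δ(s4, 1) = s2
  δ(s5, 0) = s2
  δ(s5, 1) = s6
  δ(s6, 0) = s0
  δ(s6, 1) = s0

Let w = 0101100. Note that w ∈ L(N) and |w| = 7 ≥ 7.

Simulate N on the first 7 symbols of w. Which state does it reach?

s5

Run of N on the first 7 characters of w = 0 1 0 1 1 0 0:
  step 0: s0  (start)
  step 1: s2  (read 0: s0→s2)
  step 2: s2  (read 1: s2→s2)
  step 3: s5  (read 0: s2→s5)
  step 4: s6  (read 1: s5→s6)
  step 5: s0  (read 1: s6→s0)
  step 6: s2  (read 0: s0→s2)
  step 7: s5  (read 0: s2→s5)

After reading 7 characters, N is in state s5.
(This kind of state-tracing is the core of the pumping-lemma construction: with 7 states, pigeonhole forces a repeat within the first 7 steps.)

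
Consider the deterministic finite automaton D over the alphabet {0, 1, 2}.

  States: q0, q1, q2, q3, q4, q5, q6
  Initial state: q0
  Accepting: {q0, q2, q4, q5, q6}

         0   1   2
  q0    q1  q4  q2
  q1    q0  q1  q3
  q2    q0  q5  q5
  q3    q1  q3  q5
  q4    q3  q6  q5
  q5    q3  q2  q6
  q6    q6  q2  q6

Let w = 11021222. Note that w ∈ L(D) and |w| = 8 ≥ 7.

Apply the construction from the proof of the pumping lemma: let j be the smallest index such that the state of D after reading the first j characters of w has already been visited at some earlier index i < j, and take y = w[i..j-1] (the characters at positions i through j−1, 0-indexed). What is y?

Run of D on w = 1 1 0 2 1 2 2 2:
  step 0: q0  (start)
  step 1: q4  (read 1: q0→q4)
  step 2: q6  (read 1: q4→q6)
  step 3: q6  (read 0: q6→q6)   ← first repeat (q6 seen earlier)
  step 4: q6  (read 2: q6→q6)
  step 5: q2  (read 1: q6→q2)
  step 6: q5  (read 2: q2→q5)
  step 7: q6  (read 2: q5→q6)
  step 8: q6  (read 2: q6→q6)

So i = 2, j = 3, giving x = w[0:2] = 11, y = w[2:3] = 0, z = w[3:8] = 21222.
Check: |xy| = 3 ≤ 7 and |y| = 1 ≥ 1. Reading y takes D from q6 back to q6, so every xyⁱz is accepted.
The DFA has 7 states, so the proof of the pumping lemma guarantees a repeated state among the first 7+1 visited; the segment between the two visits is the pumpable y.

0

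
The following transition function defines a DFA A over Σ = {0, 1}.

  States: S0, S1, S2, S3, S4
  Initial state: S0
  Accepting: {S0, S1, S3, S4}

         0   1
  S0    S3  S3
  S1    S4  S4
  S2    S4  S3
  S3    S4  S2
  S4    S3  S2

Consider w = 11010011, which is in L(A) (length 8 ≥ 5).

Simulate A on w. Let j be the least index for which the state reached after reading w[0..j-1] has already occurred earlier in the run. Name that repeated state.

S2

Run of A on w = 1 1 0 1 0 0 1 1:
  step 0: S0  (start)
  step 1: S3  (read 1: S0→S3)
  step 2: S2  (read 1: S3→S2)
  step 3: S4  (read 0: S2→S4)
  step 4: S2  (read 1: S4→S2)   ← first repeat (S2 seen earlier)
  step 5: S4  (read 0: S2→S4)
  step 6: S3  (read 0: S4→S3)
  step 7: S2  (read 1: S3→S2)
  step 8: S3  (read 1: S2→S3)

The earliest repeat is at step j = 4: A is in S2, which it already visited at step i = 2.
Pumping length from the standard proof: p = 5 (the number of states). The repeated state found above gives |xy| = j ≤ 5 and |y| = j − i ≥ 1.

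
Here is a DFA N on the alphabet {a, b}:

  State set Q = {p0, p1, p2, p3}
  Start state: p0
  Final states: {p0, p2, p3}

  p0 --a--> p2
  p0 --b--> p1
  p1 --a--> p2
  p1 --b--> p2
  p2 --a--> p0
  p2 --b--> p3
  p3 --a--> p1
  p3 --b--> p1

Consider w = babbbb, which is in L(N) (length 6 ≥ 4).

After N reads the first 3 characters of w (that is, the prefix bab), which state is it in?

State sequence: p0 -b-> p1 -a-> p2 -b-> p3

After reading 3 characters, N is in state p3.
(This kind of state-tracing is the core of the pumping-lemma construction: with 4 states, pigeonhole forces a repeat within the first 4 steps.)

p3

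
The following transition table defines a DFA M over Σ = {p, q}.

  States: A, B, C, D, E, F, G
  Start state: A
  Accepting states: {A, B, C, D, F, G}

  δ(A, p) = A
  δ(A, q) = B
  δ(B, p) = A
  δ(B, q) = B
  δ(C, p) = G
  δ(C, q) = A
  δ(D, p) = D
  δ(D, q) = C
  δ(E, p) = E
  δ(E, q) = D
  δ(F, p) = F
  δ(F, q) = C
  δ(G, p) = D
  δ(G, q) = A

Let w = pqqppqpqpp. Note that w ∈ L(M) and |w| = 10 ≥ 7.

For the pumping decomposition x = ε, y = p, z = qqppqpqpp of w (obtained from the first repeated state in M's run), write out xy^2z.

ppqqppqpqpp

xy^2z = ε·p·p·qqppqpqpp = ppqqppqpqpp.
Reading y = p takes M from A back to A, so after x·y·y the machine is still in A, and z then leads to the accepting state A. Hence ppqqppqpqpp ∈ L(M).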